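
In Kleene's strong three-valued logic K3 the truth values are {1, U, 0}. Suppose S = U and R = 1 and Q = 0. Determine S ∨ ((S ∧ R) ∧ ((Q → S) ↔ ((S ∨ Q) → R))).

S ∧ R = U ∧ 1 = U
Q → S = 0 → U = 1  [¬0 ∨ U]
S ∨ Q = U ∨ 0 = U
(S ∨ Q) → R = U → 1 = 1
(Q → S) ↔ ((S ∨ Q) → R) = 1 ↔ 1 = 1
(S ∧ R) ∧ ((Q → S) ↔ ((S ∨ Q) → R)) = U ∧ 1 = U
S ∨ ((S ∧ R) ∧ ((Q → S) ↔ ((S ∨ Q) → R))) = U ∨ U = U

U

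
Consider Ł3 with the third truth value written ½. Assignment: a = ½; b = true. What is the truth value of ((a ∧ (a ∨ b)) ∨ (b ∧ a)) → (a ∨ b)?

true

a ∨ b = ½ ∨ true = true
a ∧ (a ∨ b) = ½ ∧ true = ½
b ∧ a = true ∧ ½ = ½
(a ∧ (a ∨ b)) ∨ (b ∧ a) = ½ ∨ ½ = ½
a ∨ b = ½ ∨ true = true
((a ∧ (a ∨ b)) ∨ (b ∧ a)) → (a ∨ b) = ½ → true = true  [min(1, 1−½+1)]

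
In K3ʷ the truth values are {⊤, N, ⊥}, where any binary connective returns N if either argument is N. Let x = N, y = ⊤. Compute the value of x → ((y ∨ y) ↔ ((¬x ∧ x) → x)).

y ∨ y = ⊤ ∨ ⊤ = ⊤
¬x = ¬N = N
¬x ∧ x = N ∧ N = N
(¬x ∧ x) → x = N → N = N  [any arg is the third value ⇒ result is the third value]
(y ∨ y) ↔ ((¬x ∧ x) → x) = ⊤ ↔ N = N
x → ((y ∨ y) ↔ ((¬x ∧ x) → x)) = N → N = N

N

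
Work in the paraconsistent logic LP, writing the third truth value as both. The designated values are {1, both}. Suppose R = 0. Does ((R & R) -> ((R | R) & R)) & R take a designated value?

No

R & R = 0 & 0 = 0
R | R = 0 | 0 = 0
(R | R) & R = 0 & 0 = 0
(R & R) -> ((R | R) & R) = 0 -> 0 = 1
((R & R) -> ((R | R) & R)) & R = 1 & 0 = 0
0 ∉ {1, both}.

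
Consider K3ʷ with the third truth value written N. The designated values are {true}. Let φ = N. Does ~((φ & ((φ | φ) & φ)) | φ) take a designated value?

No

φ | φ = N | N = N
(φ | φ) & φ = N & N = N
φ & ((φ | φ) & φ) = N & N = N
(φ & ((φ | φ) & φ)) | φ = N | N = N
~((φ & ((φ | φ) & φ)) | φ) = ~N = N
N ∉ {true}.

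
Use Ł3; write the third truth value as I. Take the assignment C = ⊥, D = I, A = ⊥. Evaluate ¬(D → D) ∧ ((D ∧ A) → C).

⊥

D → D = I → I = ⊤  [min(1, 1−½+½)]
¬(D → D) = ¬⊤ = ⊥
D ∧ A = I ∧ ⊥ = ⊥
(D ∧ A) → C = ⊥ → ⊥ = ⊤
¬(D → D) ∧ ((D ∧ A) → C) = ⊥ ∧ ⊤ = ⊥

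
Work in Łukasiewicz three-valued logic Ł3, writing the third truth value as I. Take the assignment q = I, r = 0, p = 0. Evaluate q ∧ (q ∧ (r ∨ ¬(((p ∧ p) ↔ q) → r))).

p ∧ p = 0 ∧ 0 = 0
(p ∧ p) ↔ q = 0 ↔ I = I  [1 − |0−½|]
((p ∧ p) ↔ q) → r = I → 0 = I
¬(((p ∧ p) ↔ q) → r) = ¬I = I
r ∨ ¬(((p ∧ p) ↔ q) → r) = 0 ∨ I = I
q ∧ (r ∨ ¬(((p ∧ p) ↔ q) → r)) = I ∧ I = I
q ∧ (q ∧ (r ∨ ¬(((p ∧ p) ↔ q) → r))) = I ∧ I = I

I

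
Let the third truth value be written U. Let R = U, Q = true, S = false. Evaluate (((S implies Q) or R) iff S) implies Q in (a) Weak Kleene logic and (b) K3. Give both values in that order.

U; true

In Weak Kleene logic: S implies Q = false implies true = true
(S implies Q) or R = true or U = U
((S implies Q) or R) iff S = U iff false = U
(((S implies Q) or R) iff S) implies Q = U implies true = U  [any arg is the third value ⇒ result is the third value]
In K3: S implies Q = false implies true = true
(S implies Q) or R = true or U = true
((S implies Q) or R) iff S = true iff false = false
(((S implies Q) or R) iff S) implies Q = false implies true = true
They differ because Weak Kleene logic and K3 treat U differently under the binary connectives.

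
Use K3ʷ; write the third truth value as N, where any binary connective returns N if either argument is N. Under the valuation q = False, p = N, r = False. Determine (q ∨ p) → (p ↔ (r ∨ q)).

N

q ∨ p = False ∨ N = N
r ∨ q = False ∨ False = False
p ↔ (r ∨ q) = N ↔ False = N
(q ∨ p) → (p ↔ (r ∨ q)) = N → N = N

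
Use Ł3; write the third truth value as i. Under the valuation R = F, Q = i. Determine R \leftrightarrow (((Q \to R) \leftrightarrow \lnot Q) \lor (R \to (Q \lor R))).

F

Q \to R = i \to F = i  [min(1, 1−½+0)]
\lnot Q = \lnot i = i
(Q \to R) \leftrightarrow \lnot Q = i \leftrightarrow i = T
Q \lor R = i \lor F = i
R \to (Q \lor R) = F \to i = T
((Q \to R) \leftrightarrow \lnot Q) \lor (R \to (Q \lor R)) = T \lor T = T
R \leftrightarrow (((Q \to R) \leftrightarrow \lnot Q) \lor (R \to (Q \lor R))) = F \leftrightarrow T = F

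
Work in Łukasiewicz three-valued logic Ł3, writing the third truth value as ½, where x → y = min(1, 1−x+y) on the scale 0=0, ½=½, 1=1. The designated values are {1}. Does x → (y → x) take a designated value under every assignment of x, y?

Yes

Every assignment of x, y over {1, ½, 0} gives a value in {1}.
In particular, with x=½, y=½: x → (y → x) = 1.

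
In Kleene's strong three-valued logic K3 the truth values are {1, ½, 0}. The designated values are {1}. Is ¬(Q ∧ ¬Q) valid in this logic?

No

Countermodel: Q=½ gives ½, which is not designated.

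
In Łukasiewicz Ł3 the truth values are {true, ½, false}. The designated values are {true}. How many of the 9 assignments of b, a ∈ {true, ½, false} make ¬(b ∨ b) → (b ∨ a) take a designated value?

Of the 9 assignments, 7 give a value in {true}.

7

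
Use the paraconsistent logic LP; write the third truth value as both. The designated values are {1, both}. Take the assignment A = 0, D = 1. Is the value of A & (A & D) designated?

No

A & D = 0 & 1 = 0
A & (A & D) = 0 & 0 = 0
0 ∉ {1, both}.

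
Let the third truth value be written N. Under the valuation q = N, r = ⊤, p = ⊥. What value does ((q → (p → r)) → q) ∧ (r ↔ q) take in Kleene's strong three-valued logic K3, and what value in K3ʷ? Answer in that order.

N; N

In Kleene's strong three-valued logic K3: p → r = ⊥ → ⊤ = ⊤
q → (p → r) = N → ⊤ = ⊤  [¬N ∨ ⊤]
(q → (p → r)) → q = ⊤ → N = N
r ↔ q = ⊤ ↔ N = N
((q → (p → r)) → q) ∧ (r ↔ q) = N ∧ N = N
In K3ʷ: p → r = ⊥ → ⊤ = ⊤
q → (p → r) = N → ⊤ = N  [any arg is the third value ⇒ result is the third value]
(q → (p → r)) → q = N → N = N
r ↔ q = ⊤ ↔ N = N
((q → (p → r)) → q) ∧ (r ↔ q) = N ∧ N = N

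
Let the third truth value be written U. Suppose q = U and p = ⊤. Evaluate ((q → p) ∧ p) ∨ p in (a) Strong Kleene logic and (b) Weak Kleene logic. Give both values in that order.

In Strong Kleene logic: q → p = U → ⊤ = ⊤
(q → p) ∧ p = ⊤ ∧ ⊤ = ⊤
((q → p) ∧ p) ∨ p = ⊤ ∨ ⊤ = ⊤
In Weak Kleene logic: q → p = U → ⊤ = U  [any arg is the third value ⇒ result is the third value]
(q → p) ∧ p = U ∧ ⊤ = U
((q → p) ∧ p) ∨ p = U ∨ ⊤ = U
They differ because Strong Kleene logic and Weak Kleene logic treat U differently under the binary connectives.

⊤; U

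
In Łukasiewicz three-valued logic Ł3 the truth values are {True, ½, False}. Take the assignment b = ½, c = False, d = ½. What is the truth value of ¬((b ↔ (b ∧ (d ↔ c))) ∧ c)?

True

d ↔ c = ½ ↔ False = ½  [1 − |½−0|]
b ∧ (d ↔ c) = ½ ∧ ½ = ½
b ↔ (b ∧ (d ↔ c)) = ½ ↔ ½ = True
(b ↔ (b ∧ (d ↔ c))) ∧ c = True ∧ False = False
¬((b ↔ (b ∧ (d ↔ c))) ∧ c) = ¬False = True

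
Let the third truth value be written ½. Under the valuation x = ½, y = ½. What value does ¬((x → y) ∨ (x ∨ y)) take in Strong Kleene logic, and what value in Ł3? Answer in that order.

In Strong Kleene logic: x → y = ½ → ½ = ½  [¬½ ∨ ½]
x ∨ y = ½ ∨ ½ = ½
(x → y) ∨ (x ∨ y) = ½ ∨ ½ = ½
¬((x → y) ∨ (x ∨ y)) = ¬½ = ½
In Ł3: x → y = ½ → ½ = T
x ∨ y = ½ ∨ ½ = ½
(x → y) ∨ (x ∨ y) = T ∨ ½ = T
¬((x → y) ∨ (x ∨ y)) = ¬T = F
They differ because Strong Kleene logic and Ł3 treat ½ differently under implication.

½; F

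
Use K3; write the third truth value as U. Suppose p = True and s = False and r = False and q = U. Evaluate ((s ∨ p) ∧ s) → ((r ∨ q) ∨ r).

True

s ∨ p = False ∨ True = True
(s ∨ p) ∧ s = True ∧ False = False
r ∨ q = False ∨ U = U
(r ∨ q) ∨ r = U ∨ False = U
((s ∨ p) ∧ s) → ((r ∨ q) ∨ r) = False → U = True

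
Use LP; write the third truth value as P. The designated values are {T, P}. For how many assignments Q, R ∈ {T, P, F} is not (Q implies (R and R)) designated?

Designated under: (Q=T, R=P); (Q=T, R=F); (Q=P, R=P); (Q=P, R=F).

4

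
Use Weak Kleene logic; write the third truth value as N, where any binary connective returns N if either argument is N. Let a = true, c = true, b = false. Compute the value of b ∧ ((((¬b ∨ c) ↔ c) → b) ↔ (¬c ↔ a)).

false

¬b = ¬false = true
¬b ∨ c = true ∨ true = true
(¬b ∨ c) ↔ c = true ↔ true = true
((¬b ∨ c) ↔ c) → b = true → false = false
¬c = ¬true = false
¬c ↔ a = false ↔ true = false
(((¬b ∨ c) ↔ c) → b) ↔ (¬c ↔ a) = false ↔ false = true
b ∧ ((((¬b ∨ c) ↔ c) → b) ↔ (¬c ↔ a)) = false ∧ true = false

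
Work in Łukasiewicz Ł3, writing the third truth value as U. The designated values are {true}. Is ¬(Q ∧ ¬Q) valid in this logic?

Countermodel: Q=U gives U, which is not designated.

No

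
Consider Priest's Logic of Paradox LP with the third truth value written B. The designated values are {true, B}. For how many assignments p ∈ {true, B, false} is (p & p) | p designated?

p=true: true ✓
p=B: B ✓
p=false: false ·

2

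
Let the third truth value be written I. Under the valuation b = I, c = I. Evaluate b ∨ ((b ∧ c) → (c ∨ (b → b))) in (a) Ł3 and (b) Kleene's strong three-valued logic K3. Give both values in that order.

In Ł3: b ∧ c = I ∧ I = I
b → b = I → I = 1  [min(1, 1−½+½)]
c ∨ (b → b) = I ∨ 1 = 1
(b ∧ c) → (c ∨ (b → b)) = I → 1 = 1
b ∨ ((b ∧ c) → (c ∨ (b → b))) = I ∨ 1 = 1
In Kleene's strong three-valued logic K3: b ∧ c = I ∧ I = I
b → b = I → I = I  [¬I ∨ I]
c ∨ (b → b) = I ∨ I = I
(b ∧ c) → (c ∨ (b → b)) = I → I = I
b ∨ ((b ∧ c) → (c ∨ (b → b))) = I ∨ I = I
They differ because Ł3 and Kleene's strong three-valued logic K3 treat I differently under implication.

1; I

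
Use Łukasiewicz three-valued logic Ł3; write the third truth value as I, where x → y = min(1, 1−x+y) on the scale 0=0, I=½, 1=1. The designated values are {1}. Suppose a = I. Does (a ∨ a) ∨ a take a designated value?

No

a ∨ a = I ∨ I = I
(a ∨ a) ∨ a = I ∨ I = I
I ∉ {1}.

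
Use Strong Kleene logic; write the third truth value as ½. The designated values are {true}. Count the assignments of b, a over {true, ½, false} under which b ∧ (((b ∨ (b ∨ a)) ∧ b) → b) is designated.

Designated under: (b=true, a=true); (b=true, a=½); (b=true, a=false).

3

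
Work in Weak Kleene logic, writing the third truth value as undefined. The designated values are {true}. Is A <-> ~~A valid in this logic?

No

Countermodel: A=undefined gives undefined, which is not designated.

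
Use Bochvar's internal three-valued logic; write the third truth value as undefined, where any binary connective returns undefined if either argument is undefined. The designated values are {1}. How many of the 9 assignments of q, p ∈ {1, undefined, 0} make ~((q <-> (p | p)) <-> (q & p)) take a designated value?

1

Designated under: (q=0, p=0).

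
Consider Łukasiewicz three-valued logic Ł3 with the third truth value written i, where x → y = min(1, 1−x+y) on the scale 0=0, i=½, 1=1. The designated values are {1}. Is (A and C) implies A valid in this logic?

Yes

Every assignment of A, C over {1, i, 0} gives a value in {1}.
In particular, with A=i, C=i: (A and C) implies A = 1.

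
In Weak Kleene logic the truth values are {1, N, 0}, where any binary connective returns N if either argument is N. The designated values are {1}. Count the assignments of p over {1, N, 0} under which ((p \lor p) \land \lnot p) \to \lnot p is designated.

p=1: 1 ✓
p=N: N ·
p=0: 1 ✓

2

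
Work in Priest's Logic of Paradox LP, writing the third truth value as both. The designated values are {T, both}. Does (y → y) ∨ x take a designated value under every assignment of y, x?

Yes

Every assignment of y, x over {T, both, F} gives a value in {T, both}.
In particular, with y=both, x=both: (y → y) ∨ x = both.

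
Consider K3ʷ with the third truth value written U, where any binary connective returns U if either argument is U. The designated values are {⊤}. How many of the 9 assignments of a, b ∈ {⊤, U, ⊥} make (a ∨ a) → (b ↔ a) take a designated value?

3

Designated under: (a=⊤, b=⊤); (a=⊥, b=⊤); (a=⊥, b=⊥).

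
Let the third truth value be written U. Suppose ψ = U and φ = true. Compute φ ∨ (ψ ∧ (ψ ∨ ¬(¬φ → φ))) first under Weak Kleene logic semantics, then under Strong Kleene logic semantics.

U; true

In Weak Kleene logic: ¬φ = ¬true = false
¬φ → φ = false → true = true
¬(¬φ → φ) = ¬true = false
ψ ∨ ¬(¬φ → φ) = U ∨ false = U
ψ ∧ (ψ ∨ ¬(¬φ → φ)) = U ∧ U = U
φ ∨ (ψ ∧ (ψ ∨ ¬(¬φ → φ))) = true ∨ U = U
In Strong Kleene logic: ¬φ = ¬true = false
¬φ → φ = false → true = true
¬(¬φ → φ) = ¬true = false
ψ ∨ ¬(¬φ → φ) = U ∨ false = U
ψ ∧ (ψ ∨ ¬(¬φ → φ)) = U ∧ U = U
φ ∨ (ψ ∧ (ψ ∨ ¬(¬φ → φ))) = true ∨ U = true
They differ because Weak Kleene logic and Strong Kleene logic treat U differently under the binary connectives.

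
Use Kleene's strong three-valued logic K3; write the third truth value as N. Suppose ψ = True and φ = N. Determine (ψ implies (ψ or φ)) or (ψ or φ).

ψ or φ = True or N = True
ψ implies (ψ or φ) = True implies True = True
ψ or φ = True or N = True
(ψ implies (ψ or φ)) or (ψ or φ) = True or True = True

True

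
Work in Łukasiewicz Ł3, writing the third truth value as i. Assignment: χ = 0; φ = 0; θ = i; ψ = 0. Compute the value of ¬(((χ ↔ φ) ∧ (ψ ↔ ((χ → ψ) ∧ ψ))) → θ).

i

χ ↔ φ = 0 ↔ 0 = 1
χ → ψ = 0 → 0 = 1
(χ → ψ) ∧ ψ = 1 ∧ 0 = 0
ψ ↔ ((χ → ψ) ∧ ψ) = 0 ↔ 0 = 1
(χ ↔ φ) ∧ (ψ ↔ ((χ → ψ) ∧ ψ)) = 1 ∧ 1 = 1
((χ ↔ φ) ∧ (ψ ↔ ((χ → ψ) ∧ ψ))) → θ = 1 → i = i  [min(1, 1−1+½)]
¬(((χ ↔ φ) ∧ (ψ ↔ ((χ → ψ) ∧ ψ))) → θ) = ¬i = i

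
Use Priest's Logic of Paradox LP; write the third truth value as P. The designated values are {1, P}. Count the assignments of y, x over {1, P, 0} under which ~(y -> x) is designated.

4

Designated under: (y=1, x=P); (y=1, x=0); (y=P, x=P); (y=P, x=0).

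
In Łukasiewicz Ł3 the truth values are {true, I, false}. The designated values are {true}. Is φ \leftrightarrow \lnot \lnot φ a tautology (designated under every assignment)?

Every assignment of φ over {true, I, false} gives a value in {true}.
In particular, with φ=I: φ \leftrightarrow \lnot \lnot φ = true.

Yes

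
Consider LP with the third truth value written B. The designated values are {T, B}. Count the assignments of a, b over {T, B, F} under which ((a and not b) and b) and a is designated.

2

Designated under: (a=T, b=B); (a=B, b=B).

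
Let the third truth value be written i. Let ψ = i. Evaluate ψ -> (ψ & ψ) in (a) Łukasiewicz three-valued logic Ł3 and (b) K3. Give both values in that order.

True; i

In Łukasiewicz three-valued logic Ł3: ψ & ψ = i & i = i
ψ -> (ψ & ψ) = i -> i = True
In K3: ψ & ψ = i & i = i
ψ -> (ψ & ψ) = i -> i = i
They differ because Łukasiewicz three-valued logic Ł3 and K3 treat i differently under implication.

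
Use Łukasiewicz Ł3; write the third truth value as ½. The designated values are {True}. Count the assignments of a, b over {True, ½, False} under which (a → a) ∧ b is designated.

Designated under: (a=True, b=True); (a=½, b=True); (a=False, b=True).

3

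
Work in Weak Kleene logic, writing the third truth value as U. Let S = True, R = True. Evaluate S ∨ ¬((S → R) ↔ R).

S → R = True → True = True
(S → R) ↔ R = True ↔ True = True
¬((S → R) ↔ R) = ¬True = False
S ∨ ¬((S → R) ↔ R) = True ∨ False = True

True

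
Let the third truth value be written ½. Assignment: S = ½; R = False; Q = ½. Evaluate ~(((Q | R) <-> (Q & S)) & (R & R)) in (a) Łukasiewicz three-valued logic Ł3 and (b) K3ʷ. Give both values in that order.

In Łukasiewicz three-valued logic Ł3: Q | R = ½ | False = ½
Q & S = ½ & ½ = ½
(Q | R) <-> (Q & S) = ½ <-> ½ = True  [1 − |½−½|]
R & R = False & False = False
((Q | R) <-> (Q & S)) & (R & R) = True & False = False
~(((Q | R) <-> (Q & S)) & (R & R)) = ~False = True
In K3ʷ: Q | R = ½ | False = ½
Q & S = ½ & ½ = ½
(Q | R) <-> (Q & S) = ½ <-> ½ = ½
R & R = False & False = False
((Q | R) <-> (Q & S)) & (R & R) = ½ & False = ½
~(((Q | R) <-> (Q & S)) & (R & R)) = ~½ = ½
They differ because Łukasiewicz three-valued logic Ł3 and K3ʷ treat ½ differently under the binary connectives.

True; ½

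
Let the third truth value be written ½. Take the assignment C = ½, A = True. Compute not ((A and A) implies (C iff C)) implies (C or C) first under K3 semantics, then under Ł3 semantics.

In K3: A and A = True and True = True
C iff C = ½ iff ½ = ½
(A and A) implies (C iff C) = True implies ½ = ½
not ((A and A) implies (C iff C)) = not ½ = ½
C or C = ½ or ½ = ½
not ((A and A) implies (C iff C)) implies (C or C) = ½ implies ½ = ½
In Ł3: A and A = True and True = True
C iff C = ½ iff ½ = True  [1 − |½−½|]
(A and A) implies (C iff C) = True implies True = True
not ((A and A) implies (C iff C)) = not True = False
C or C = ½ or ½ = ½
not ((A and A) implies (C iff C)) implies (C or C) = False implies ½ = True
They differ because K3 and Ł3 treat ½ differently under implication.

½; True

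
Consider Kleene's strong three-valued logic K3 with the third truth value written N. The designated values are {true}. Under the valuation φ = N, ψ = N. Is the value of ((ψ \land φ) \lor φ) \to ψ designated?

ψ \land φ = N \land N = N
(ψ \land φ) \lor φ = N \lor N = N
((ψ \land φ) \lor φ) \to ψ = N \to N = N  [\lnot N \lor N]
N ∉ {true}.

No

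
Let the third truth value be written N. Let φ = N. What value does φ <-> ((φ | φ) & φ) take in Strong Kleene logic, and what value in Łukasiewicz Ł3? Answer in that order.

In Strong Kleene logic: φ | φ = N | N = N
(φ | φ) & φ = N & N = N
φ <-> ((φ | φ) & φ) = N <-> N = N
In Łukasiewicz Ł3: φ | φ = N | N = N
(φ | φ) & φ = N & N = N
φ <-> ((φ | φ) & φ) = N <-> N = True  [1 − |½−½|]
They differ because Strong Kleene logic and Łukasiewicz Ł3 treat N differently under implication.

N; True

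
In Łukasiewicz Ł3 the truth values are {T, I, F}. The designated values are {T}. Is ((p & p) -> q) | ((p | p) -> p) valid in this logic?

Yes

Every assignment of p, q over {T, I, F} gives a value in {T}.
In particular, with p=I, q=I: ((p & p) -> q) | ((p | p) -> p) = T.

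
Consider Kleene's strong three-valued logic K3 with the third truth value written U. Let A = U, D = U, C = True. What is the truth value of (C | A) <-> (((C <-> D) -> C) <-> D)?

C | A = True | U = True
C <-> D = True <-> U = U
(C <-> D) -> C = U -> True = True  [~U | True]
((C <-> D) -> C) <-> D = True <-> U = U
(C | A) <-> (((C <-> D) -> C) <-> D) = True <-> U = U

U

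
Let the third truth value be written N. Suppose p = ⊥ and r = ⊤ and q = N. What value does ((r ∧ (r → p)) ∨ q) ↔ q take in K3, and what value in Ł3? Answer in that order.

N; ⊤

In K3: r → p = ⊤ → ⊥ = ⊥
r ∧ (r → p) = ⊤ ∧ ⊥ = ⊥
(r ∧ (r → p)) ∨ q = ⊥ ∨ N = N
((r ∧ (r → p)) ∨ q) ↔ q = N ↔ N = N
In Ł3: r → p = ⊤ → ⊥ = ⊥
r ∧ (r → p) = ⊤ ∧ ⊥ = ⊥
(r ∧ (r → p)) ∨ q = ⊥ ∨ N = N
((r ∧ (r → p)) ∨ q) ↔ q = N ↔ N = ⊤
They differ because K3 and Ł3 treat N differently under implication.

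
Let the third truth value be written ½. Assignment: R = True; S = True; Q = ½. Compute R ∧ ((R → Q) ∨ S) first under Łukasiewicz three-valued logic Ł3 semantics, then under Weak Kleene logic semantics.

True; ½

In Łukasiewicz three-valued logic Ł3: R → Q = True → ½ = ½  [min(1, 1−1+½)]
(R → Q) ∨ S = ½ ∨ True = True
R ∧ ((R → Q) ∨ S) = True ∧ True = True
In Weak Kleene logic: R → Q = True → ½ = ½
(R → Q) ∨ S = ½ ∨ True = ½
R ∧ ((R → Q) ∨ S) = True ∧ ½ = ½
They differ because Łukasiewicz three-valued logic Ł3 and Weak Kleene logic treat ½ differently under the binary connectives.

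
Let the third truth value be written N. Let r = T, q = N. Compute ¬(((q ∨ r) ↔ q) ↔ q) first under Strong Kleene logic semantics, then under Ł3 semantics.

N; F

In Strong Kleene logic: q ∨ r = N ∨ T = T
(q ∨ r) ↔ q = T ↔ N = N
((q ∨ r) ↔ q) ↔ q = N ↔ N = N
¬(((q ∨ r) ↔ q) ↔ q) = ¬N = N
In Ł3: q ∨ r = N ∨ T = T
(q ∨ r) ↔ q = T ↔ N = N  [1 − |1−½|]
((q ∨ r) ↔ q) ↔ q = N ↔ N = T
¬(((q ∨ r) ↔ q) ↔ q) = ¬T = F
They differ because Strong Kleene logic and Ł3 treat N differently under implication.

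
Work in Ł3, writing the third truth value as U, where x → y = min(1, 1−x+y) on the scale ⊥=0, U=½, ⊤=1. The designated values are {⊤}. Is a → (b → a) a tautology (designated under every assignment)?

Every assignment of a, b over {⊤, U, ⊥} gives a value in {⊤}.
In particular, with a=U, b=U: a → (b → a) = ⊤.

Yes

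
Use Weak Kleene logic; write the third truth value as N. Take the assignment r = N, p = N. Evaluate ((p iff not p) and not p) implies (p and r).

not p = not N = N
p iff not p = N iff N = N
not p = not N = N
(p iff not p) and not p = N and N = N
p and r = N and N = N
((p iff not p) and not p) implies (p and r) = N implies N = N

N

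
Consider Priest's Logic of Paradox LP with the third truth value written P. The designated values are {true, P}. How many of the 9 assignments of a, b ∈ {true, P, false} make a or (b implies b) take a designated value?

Of the 9 assignments, 9 give a value in {true, P}.

9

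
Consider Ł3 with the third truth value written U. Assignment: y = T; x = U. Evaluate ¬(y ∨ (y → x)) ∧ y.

F

y → x = T → U = U  [min(1, 1−1+½)]
y ∨ (y → x) = T ∨ U = T
¬(y ∨ (y → x)) = ¬T = F
¬(y ∨ (y → x)) ∧ y = F ∧ T = F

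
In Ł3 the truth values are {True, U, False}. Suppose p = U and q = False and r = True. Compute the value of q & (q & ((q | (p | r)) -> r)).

p | r = U | True = True
q | (p | r) = False | True = True
(q | (p | r)) -> r = True -> True = True
q & ((q | (p | r)) -> r) = False & True = False
q & (q & ((q | (p | r)) -> r)) = False & False = False

False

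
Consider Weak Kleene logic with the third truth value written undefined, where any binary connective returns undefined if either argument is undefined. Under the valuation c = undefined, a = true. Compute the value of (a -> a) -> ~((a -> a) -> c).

a -> a = true -> true = true
a -> a = true -> true = true
(a -> a) -> c = true -> undefined = undefined  [any arg is the third value ⇒ result is the third value]
~((a -> a) -> c) = ~undefined = undefined
(a -> a) -> ~((a -> a) -> c) = true -> undefined = undefined

undefined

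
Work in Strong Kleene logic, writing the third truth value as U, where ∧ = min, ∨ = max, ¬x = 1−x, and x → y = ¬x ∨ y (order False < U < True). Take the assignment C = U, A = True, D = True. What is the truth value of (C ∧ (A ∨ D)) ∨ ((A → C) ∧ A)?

A ∨ D = True ∨ True = True
C ∧ (A ∨ D) = U ∧ True = U
A → C = True → U = U
(A → C) ∧ A = U ∧ True = U
(C ∧ (A ∨ D)) ∨ ((A → C) ∧ A) = U ∨ U = U

U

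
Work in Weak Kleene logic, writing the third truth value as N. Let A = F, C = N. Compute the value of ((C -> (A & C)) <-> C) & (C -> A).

N

A & C = F & N = N
C -> (A & C) = N -> N = N
(C -> (A & C)) <-> C = N <-> N = N
C -> A = N -> F = N
((C -> (A & C)) <-> C) & (C -> A) = N & N = N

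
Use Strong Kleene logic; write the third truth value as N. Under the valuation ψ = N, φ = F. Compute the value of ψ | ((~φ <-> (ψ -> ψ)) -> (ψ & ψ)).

~φ = ~F = T
ψ -> ψ = N -> N = N  [~N | N]
~φ <-> (ψ -> ψ) = T <-> N = N
ψ & ψ = N & N = N
(~φ <-> (ψ -> ψ)) -> (ψ & ψ) = N -> N = N
ψ | ((~φ <-> (ψ -> ψ)) -> (ψ & ψ)) = N | N = N

N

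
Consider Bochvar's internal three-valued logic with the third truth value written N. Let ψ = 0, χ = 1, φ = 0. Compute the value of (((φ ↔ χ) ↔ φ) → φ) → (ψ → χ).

φ ↔ χ = 0 ↔ 1 = 0
(φ ↔ χ) ↔ φ = 0 ↔ 0 = 1
((φ ↔ χ) ↔ φ) → φ = 1 → 0 = 0
ψ → χ = 0 → 1 = 1
(((φ ↔ χ) ↔ φ) → φ) → (ψ → χ) = 0 → 1 = 1

1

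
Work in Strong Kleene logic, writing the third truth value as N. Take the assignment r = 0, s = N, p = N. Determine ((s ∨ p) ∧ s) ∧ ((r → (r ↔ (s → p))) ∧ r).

0

s ∨ p = N ∨ N = N
(s ∨ p) ∧ s = N ∧ N = N
s → p = N → N = N
r ↔ (s → p) = 0 ↔ N = N
r → (r ↔ (s → p)) = 0 → N = 1
(r → (r ↔ (s → p))) ∧ r = 1 ∧ 0 = 0
((s ∨ p) ∧ s) ∧ ((r → (r ↔ (s → p))) ∧ r) = N ∧ 0 = 0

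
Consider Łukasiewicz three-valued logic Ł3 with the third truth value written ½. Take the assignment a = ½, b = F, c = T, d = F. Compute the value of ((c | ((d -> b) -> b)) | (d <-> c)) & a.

d -> b = F -> F = T
(d -> b) -> b = T -> F = F
c | ((d -> b) -> b) = T | F = T
d <-> c = F <-> T = F
(c | ((d -> b) -> b)) | (d <-> c) = T | F = T
((c | ((d -> b) -> b)) | (d <-> c)) & a = T & ½ = ½

½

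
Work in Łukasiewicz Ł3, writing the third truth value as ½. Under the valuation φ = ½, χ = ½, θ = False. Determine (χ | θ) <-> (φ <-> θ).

χ | θ = ½ | False = ½
φ <-> θ = ½ <-> False = ½  [1 − |½−0|]
(χ | θ) <-> (φ <-> θ) = ½ <-> ½ = True

True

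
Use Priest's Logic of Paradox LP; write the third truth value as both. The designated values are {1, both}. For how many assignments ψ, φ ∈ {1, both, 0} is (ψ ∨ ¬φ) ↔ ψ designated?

8

Of the 9 assignments, 8 give a value in {1, both}.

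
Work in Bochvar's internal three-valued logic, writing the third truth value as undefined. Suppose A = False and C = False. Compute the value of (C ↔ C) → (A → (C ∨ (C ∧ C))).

True

C ↔ C = False ↔ False = True
C ∧ C = False ∧ False = False
C ∨ (C ∧ C) = False ∨ False = False
A → (C ∨ (C ∧ C)) = False → False = True
(C ↔ C) → (A → (C ∨ (C ∧ C))) = True → True = True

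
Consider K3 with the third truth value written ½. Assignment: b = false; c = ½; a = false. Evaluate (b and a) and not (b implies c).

b and a = false and false = false
b implies c = false implies ½ = true  [not false or ½]
not (b implies c) = not true = false
(b and a) and not (b implies c) = false and false = false

false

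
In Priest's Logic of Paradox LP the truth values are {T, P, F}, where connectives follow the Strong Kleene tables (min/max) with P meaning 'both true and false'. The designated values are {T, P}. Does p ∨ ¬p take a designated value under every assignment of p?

Every assignment of p over {T, P, F} gives a value in {T, P}.
In particular, with p=P: p ∨ ¬p = P.

Yes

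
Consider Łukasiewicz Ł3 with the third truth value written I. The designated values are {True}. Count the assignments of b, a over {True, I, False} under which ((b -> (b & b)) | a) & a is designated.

3

Designated under: (b=True, a=True); (b=I, a=True); (b=False, a=True).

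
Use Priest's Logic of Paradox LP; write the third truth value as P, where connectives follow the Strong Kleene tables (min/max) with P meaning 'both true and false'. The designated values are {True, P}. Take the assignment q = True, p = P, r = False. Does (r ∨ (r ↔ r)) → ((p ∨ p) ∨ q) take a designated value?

Yes

r ↔ r = False ↔ False = True
r ∨ (r ↔ r) = False ∨ True = True
p ∨ p = P ∨ P = P
(p ∨ p) ∨ q = P ∨ True = True
(r ∨ (r ↔ r)) → ((p ∨ p) ∨ q) = True → True = True
True ∈ {True, P}.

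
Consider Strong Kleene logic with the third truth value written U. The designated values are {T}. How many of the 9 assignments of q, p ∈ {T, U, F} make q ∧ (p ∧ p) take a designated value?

1

Designated under: (q=T, p=T).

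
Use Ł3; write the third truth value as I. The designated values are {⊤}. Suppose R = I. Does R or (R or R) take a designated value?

No

R or R = I or I = I
R or (R or R) = I or I = I
I ∉ {⊤}.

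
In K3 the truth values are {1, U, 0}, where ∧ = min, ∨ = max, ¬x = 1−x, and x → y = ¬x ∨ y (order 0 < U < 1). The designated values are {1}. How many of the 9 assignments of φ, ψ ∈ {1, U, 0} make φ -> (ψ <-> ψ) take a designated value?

7

Of the 9 assignments, 7 give a value in {1}.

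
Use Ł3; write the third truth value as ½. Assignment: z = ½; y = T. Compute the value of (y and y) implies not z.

½

y and y = T and T = T
not z = not ½ = ½
(y and y) implies not z = T implies ½ = ½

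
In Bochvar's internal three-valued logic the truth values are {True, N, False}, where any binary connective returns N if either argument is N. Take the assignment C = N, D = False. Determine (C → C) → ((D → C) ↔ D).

N

C → C = N → N = N
D → C = False → N = N
(D → C) ↔ D = N ↔ False = N
(C → C) → ((D → C) ↔ D) = N → N = N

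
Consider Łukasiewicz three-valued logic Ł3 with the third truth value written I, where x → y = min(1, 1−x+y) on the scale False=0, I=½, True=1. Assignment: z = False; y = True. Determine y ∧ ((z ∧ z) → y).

z ∧ z = False ∧ False = False
(z ∧ z) → y = False → True = True
y ∧ ((z ∧ z) → y) = True ∧ True = True

True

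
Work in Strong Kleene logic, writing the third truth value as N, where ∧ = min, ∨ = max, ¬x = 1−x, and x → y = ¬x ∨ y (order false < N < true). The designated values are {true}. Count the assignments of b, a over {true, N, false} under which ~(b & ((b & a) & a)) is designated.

Of the 9 assignments, 5 give a value in {true}.

5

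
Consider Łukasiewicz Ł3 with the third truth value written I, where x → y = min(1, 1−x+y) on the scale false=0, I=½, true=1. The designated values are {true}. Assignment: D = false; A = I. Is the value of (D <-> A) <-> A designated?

D <-> A = false <-> I = I
(D <-> A) <-> A = I <-> I = true
true ∈ {true}.

Yes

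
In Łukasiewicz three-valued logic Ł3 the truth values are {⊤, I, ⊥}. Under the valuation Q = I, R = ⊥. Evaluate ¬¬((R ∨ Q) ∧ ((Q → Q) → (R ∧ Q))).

R ∨ Q = ⊥ ∨ I = I
Q → Q = I → I = ⊤  [min(1, 1−½+½)]
R ∧ Q = ⊥ ∧ I = ⊥
(Q → Q) → (R ∧ Q) = ⊤ → ⊥ = ⊥
(R ∨ Q) ∧ ((Q → Q) → (R ∧ Q)) = I ∧ ⊥ = ⊥
¬((R ∨ Q) ∧ ((Q → Q) → (R ∧ Q))) = ¬⊥ = ⊤
¬¬((R ∨ Q) ∧ ((Q → Q) → (R ∧ Q))) = ¬⊤ = ⊥

⊥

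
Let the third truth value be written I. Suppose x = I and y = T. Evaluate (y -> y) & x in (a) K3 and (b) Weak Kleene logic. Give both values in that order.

I; I

In K3: y -> y = T -> T = T
(y -> y) & x = T & I = I
In Weak Kleene logic: y -> y = T -> T = T
(y -> y) & x = T & I = I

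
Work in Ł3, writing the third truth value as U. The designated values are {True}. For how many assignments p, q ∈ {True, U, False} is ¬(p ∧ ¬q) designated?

Of the 9 assignments, 5 give a value in {True}.

5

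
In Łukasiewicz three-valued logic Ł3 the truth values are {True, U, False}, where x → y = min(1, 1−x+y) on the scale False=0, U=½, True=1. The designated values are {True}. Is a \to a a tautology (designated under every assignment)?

Every assignment of a over {True, U, False} gives a value in {True}.
In particular, with a=U: a \to a = True.

Yes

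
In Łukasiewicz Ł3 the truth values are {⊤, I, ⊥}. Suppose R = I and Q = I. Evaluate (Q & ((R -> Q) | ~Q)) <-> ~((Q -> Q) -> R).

R -> Q = I -> I = ⊤  [min(1, 1−½+½)]
~Q = ~I = I
(R -> Q) | ~Q = ⊤ | I = ⊤
Q & ((R -> Q) | ~Q) = I & ⊤ = I
Q -> Q = I -> I = ⊤
(Q -> Q) -> R = ⊤ -> I = I
~((Q -> Q) -> R) = ~I = I
(Q & ((R -> Q) | ~Q)) <-> ~((Q -> Q) -> R) = I <-> I = ⊤

⊤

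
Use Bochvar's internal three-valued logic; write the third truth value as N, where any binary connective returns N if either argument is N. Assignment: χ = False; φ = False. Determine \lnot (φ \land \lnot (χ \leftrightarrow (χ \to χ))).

True

χ \to χ = False \to False = True
χ \leftrightarrow (χ \to χ) = False \leftrightarrow True = False
\lnot (χ \leftrightarrow (χ \to χ)) = \lnot False = True
φ \land \lnot (χ \leftrightarrow (χ \to χ)) = False \land True = False
\lnot (φ \land \lnot (χ \leftrightarrow (χ \to χ))) = \lnot False = True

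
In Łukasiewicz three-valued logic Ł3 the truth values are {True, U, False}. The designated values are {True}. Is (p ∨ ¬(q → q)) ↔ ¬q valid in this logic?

Countermodel: p=True, q=True gives False, which is not designated.

No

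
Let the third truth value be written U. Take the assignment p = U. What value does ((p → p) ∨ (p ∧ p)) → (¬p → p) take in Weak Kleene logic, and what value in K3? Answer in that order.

U; U

In Weak Kleene logic: p → p = U → U = U  [any arg is the third value ⇒ result is the third value]
p ∧ p = U ∧ U = U
(p → p) ∨ (p ∧ p) = U ∨ U = U
¬p = ¬U = U
¬p → p = U → U = U
((p → p) ∨ (p ∧ p)) → (¬p → p) = U → U = U
In K3: p → p = U → U = U
p ∧ p = U ∧ U = U
(p → p) ∨ (p ∧ p) = U ∨ U = U
¬p = ¬U = U
¬p → p = U → U = U
((p → p) ∨ (p ∧ p)) → (¬p → p) = U → U = U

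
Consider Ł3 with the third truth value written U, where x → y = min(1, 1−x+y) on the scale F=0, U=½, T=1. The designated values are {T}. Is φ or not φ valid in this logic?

No

Countermodel: φ=U gives U, which is not designated.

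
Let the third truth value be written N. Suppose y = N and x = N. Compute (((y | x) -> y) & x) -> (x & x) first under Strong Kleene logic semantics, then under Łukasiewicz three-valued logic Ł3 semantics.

In Strong Kleene logic: y | x = N | N = N
(y | x) -> y = N -> N = N
((y | x) -> y) & x = N & N = N
x & x = N & N = N
(((y | x) -> y) & x) -> (x & x) = N -> N = N
In Łukasiewicz three-valued logic Ł3: y | x = N | N = N
(y | x) -> y = N -> N = True
((y | x) -> y) & x = True & N = N
x & x = N & N = N
(((y | x) -> y) & x) -> (x & x) = N -> N = True
They differ because Strong Kleene logic and Łukasiewicz three-valued logic Ł3 treat N differently under implication.

N; True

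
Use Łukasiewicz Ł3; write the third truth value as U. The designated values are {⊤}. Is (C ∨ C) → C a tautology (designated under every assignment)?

Every assignment of C over {⊤, U, ⊥} gives a value in {⊤}.
In particular, with C=U: (C ∨ C) → C = ⊤.

Yes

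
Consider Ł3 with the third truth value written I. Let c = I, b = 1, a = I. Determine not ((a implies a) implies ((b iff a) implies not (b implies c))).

0

a implies a = I implies I = 1  [min(1, 1−½+½)]
b iff a = 1 iff I = I
b implies c = 1 implies I = I
not (b implies c) = not I = I
(b iff a) implies not (b implies c) = I implies I = 1
(a implies a) implies ((b iff a) implies not (b implies c)) = 1 implies 1 = 1
not ((a implies a) implies ((b iff a) implies not (b implies c))) = not 1 = 0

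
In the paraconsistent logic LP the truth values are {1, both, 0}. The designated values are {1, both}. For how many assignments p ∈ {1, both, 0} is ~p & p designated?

1

p=1: 0 ·
p=both: both ✓
p=0: 0 ·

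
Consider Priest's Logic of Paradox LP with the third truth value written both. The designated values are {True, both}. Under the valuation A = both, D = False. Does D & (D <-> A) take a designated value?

D <-> A = False <-> both = both
D & (D <-> A) = False & both = False
False ∉ {True, both}.

No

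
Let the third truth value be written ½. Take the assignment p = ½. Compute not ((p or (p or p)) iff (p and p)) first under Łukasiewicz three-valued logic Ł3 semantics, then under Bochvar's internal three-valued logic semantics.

In Łukasiewicz three-valued logic Ł3: p or p = ½ or ½ = ½
p or (p or p) = ½ or ½ = ½
p and p = ½ and ½ = ½
(p or (p or p)) iff (p and p) = ½ iff ½ = true
not ((p or (p or p)) iff (p and p)) = not true = false
In Bochvar's internal three-valued logic: p or p = ½ or ½ = ½
p or (p or p) = ½ or ½ = ½
p and p = ½ and ½ = ½
(p or (p or p)) iff (p and p) = ½ iff ½ = ½
not ((p or (p or p)) iff (p and p)) = not ½ = ½
They differ because Łukasiewicz three-valued logic Ł3 and Bochvar's internal three-valued logic treat ½ differently under the binary connectives.

false; ½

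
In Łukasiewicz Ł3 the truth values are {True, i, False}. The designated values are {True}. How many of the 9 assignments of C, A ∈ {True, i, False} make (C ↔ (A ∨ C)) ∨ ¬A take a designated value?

Of the 9 assignments, 6 give a value in {True}.

6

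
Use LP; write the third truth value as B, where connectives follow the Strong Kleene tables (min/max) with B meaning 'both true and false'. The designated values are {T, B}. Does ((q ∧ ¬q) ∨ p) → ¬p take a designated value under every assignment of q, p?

Countermodel: q=T, p=T gives F, which is not designated.

No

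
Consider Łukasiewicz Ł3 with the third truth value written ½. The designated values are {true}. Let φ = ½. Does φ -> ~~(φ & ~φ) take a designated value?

Yes

~φ = ~½ = ½
φ & ~φ = ½ & ½ = ½
~(φ & ~φ) = ~½ = ½
~~(φ & ~φ) = ~½ = ½
φ -> ~~(φ & ~φ) = ½ -> ½ = true  [min(1, 1−½+½)]
true ∈ {true}.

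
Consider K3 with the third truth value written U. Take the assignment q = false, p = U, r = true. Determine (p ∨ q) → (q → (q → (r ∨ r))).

true

p ∨ q = U ∨ false = U
r ∨ r = true ∨ true = true
q → (r ∨ r) = false → true = true
q → (q → (r ∨ r)) = false → true = true
(p ∨ q) → (q → (q → (r ∨ r))) = U → true = true  [¬U ∨ true]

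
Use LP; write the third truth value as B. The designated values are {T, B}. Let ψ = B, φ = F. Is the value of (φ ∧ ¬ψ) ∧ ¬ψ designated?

¬ψ = ¬B = B
φ ∧ ¬ψ = F ∧ B = F
¬ψ = ¬B = B
(φ ∧ ¬ψ) ∧ ¬ψ = F ∧ B = F
F ∉ {T, B}.

No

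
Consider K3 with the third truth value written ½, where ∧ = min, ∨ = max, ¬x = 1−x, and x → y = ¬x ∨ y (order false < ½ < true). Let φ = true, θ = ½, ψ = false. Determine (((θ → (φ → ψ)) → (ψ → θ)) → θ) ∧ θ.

½

φ → ψ = true → false = false
θ → (φ → ψ) = ½ → false = ½
ψ → θ = false → ½ = true
(θ → (φ → ψ)) → (ψ → θ) = ½ → true = true
((θ → (φ → ψ)) → (ψ → θ)) → θ = true → ½ = ½
(((θ → (φ → ψ)) → (ψ → θ)) → θ) ∧ θ = ½ ∧ ½ = ½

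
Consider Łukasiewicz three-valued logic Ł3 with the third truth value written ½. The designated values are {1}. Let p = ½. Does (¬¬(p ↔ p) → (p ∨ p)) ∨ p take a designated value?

No

p ↔ p = ½ ↔ ½ = 1  [1 − |½−½|]
¬(p ↔ p) = ¬1 = 0
¬¬(p ↔ p) = ¬0 = 1
p ∨ p = ½ ∨ ½ = ½
¬¬(p ↔ p) → (p ∨ p) = 1 → ½ = ½
(¬¬(p ↔ p) → (p ∨ p)) ∨ p = ½ ∨ ½ = ½
½ ∉ {1}.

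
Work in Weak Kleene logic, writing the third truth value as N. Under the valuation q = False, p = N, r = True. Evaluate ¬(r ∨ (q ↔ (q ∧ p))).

N

q ∧ p = False ∧ N = N
q ↔ (q ∧ p) = False ↔ N = N
r ∨ (q ↔ (q ∧ p)) = True ∨ N = N
¬(r ∨ (q ↔ (q ∧ p))) = ¬N = N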